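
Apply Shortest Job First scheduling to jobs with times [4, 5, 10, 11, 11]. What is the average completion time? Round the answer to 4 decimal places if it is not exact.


SJF order (ascending): [4, 5, 10, 11, 11]
Completion times:
  Job 1: burst=4, C=4
  Job 2: burst=5, C=9
  Job 3: burst=10, C=19
  Job 4: burst=11, C=30
  Job 5: burst=11, C=41
Average completion = 103/5 = 20.6

20.6


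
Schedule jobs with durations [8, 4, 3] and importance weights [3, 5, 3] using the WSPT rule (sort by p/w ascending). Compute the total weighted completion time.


Compute p/w ratios and sort ascending (WSPT): [(4, 5), (3, 3), (8, 3)]
Compute weighted completion times:
  Job (p=4,w=5): C=4, w*C=5*4=20
  Job (p=3,w=3): C=7, w*C=3*7=21
  Job (p=8,w=3): C=15, w*C=3*15=45
Total weighted completion time = 86

86


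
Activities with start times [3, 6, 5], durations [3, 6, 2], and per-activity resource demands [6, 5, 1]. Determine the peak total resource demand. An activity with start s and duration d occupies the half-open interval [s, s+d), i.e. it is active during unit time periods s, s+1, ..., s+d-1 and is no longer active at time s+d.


Each activity i is active on [start_i, start_i + duration_i).
Compute total resource usage per time slot:
  t=0: active resources = [], total = 0
  t=1: active resources = [], total = 0
  t=2: active resources = [], total = 0
  t=3: active resources = [6], total = 6
  t=4: active resources = [6], total = 6
  t=5: active resources = [6, 1], total = 7
  t=6: active resources = [5, 1], total = 6
  t=7: active resources = [5], total = 5
  t=8: active resources = [5], total = 5
  t=9: active resources = [5], total = 5
  t=10: active resources = [5], total = 5
  t=11: active resources = [5], total = 5
Peak resource demand = 7

7


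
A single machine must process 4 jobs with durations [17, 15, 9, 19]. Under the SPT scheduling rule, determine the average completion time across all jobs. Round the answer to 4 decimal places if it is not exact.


Sort jobs by processing time (SPT order): [9, 15, 17, 19]
Compute completion times sequentially:
  Job 1: processing = 9, completes at 9
  Job 2: processing = 15, completes at 24
  Job 3: processing = 17, completes at 41
  Job 4: processing = 19, completes at 60
Sum of completion times = 134
Average completion time = 134/4 = 33.5

33.5


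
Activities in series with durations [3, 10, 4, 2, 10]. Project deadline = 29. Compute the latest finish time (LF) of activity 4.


LF(activity 4) = deadline - sum of successor durations
Successors: activities 5 through 5 with durations [10]
Sum of successor durations = 10
LF = 29 - 10 = 19

19


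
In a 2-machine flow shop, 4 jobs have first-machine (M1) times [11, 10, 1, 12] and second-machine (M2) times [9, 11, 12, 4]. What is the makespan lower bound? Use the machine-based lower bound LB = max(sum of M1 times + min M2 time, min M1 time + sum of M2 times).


LB1 = sum(M1 times) + min(M2 times) = 34 + 4 = 38
LB2 = min(M1 times) + sum(M2 times) = 1 + 36 = 37
Lower bound = max(LB1, LB2) = max(38, 37) = 38

38


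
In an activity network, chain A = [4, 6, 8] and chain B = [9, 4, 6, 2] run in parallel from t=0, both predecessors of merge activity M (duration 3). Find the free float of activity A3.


ES(A3) = sum of predecessors on chain A = 10
EF(A3) = ES + duration = 10 + 8 = 18
Successor of A3 is M. ES(M) = max(sum(A), sum(B)) = max(18, 21) = 21
Free float = ES(successor) - EF(current) = 21 - 18 = 3

3


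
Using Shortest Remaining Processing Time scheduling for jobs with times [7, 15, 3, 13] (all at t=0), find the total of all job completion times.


Since all jobs arrive at t=0, SRPT equals SPT ordering.
SPT order: [3, 7, 13, 15]
Completion times:
  Job 1: p=3, C=3
  Job 2: p=7, C=10
  Job 3: p=13, C=23
  Job 4: p=15, C=38
Total completion time = 3 + 10 + 23 + 38 = 74

74


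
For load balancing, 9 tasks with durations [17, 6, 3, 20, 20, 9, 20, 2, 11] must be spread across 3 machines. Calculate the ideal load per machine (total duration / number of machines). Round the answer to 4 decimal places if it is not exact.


Total processing time = 17 + 6 + 3 + 20 + 20 + 9 + 20 + 2 + 11 = 108
Number of machines = 3
Ideal balanced load = 108 / 3 = 36.0

36.0


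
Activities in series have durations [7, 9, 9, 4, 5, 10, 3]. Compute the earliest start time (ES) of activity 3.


Activity 3 starts after activities 1 through 2 complete.
Predecessor durations: [7, 9]
ES = 7 + 9 = 16

16


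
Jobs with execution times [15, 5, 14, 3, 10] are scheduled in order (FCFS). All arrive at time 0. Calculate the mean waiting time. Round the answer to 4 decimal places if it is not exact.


FCFS order (as given): [15, 5, 14, 3, 10]
Waiting times:
  Job 1: wait = 0
  Job 2: wait = 15
  Job 3: wait = 20
  Job 4: wait = 34
  Job 5: wait = 37
Sum of waiting times = 106
Average waiting time = 106/5 = 21.2

21.2


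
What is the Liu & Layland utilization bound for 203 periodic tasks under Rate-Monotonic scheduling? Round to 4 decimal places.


Compute 2^(1/203) = 1.0034203542
Subtract 1: 1.0034203542 - 1 = 0.0034203542
Multiply by n: 203 * 0.0034203542 = 0.6943319026
Round to 4 dp: 0.6943

0.6943


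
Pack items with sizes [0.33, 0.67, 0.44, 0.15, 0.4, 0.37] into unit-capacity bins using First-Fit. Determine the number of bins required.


Place items sequentially using First-Fit:
  Item 0.33 -> new Bin 1
  Item 0.67 -> Bin 1 (now 1.0)
  Item 0.44 -> new Bin 2
  Item 0.15 -> Bin 2 (now 0.59)
  Item 0.4 -> Bin 2 (now 0.99)
  Item 0.37 -> new Bin 3
Total bins used = 3

3


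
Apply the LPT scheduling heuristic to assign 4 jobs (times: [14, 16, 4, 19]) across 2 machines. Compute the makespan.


Sort jobs in decreasing order (LPT): [19, 16, 14, 4]
Assign each job to the least loaded machine:
  Machine 1: jobs [19, 4], load = 23
  Machine 2: jobs [16, 14], load = 30
Makespan = max load = 30

30


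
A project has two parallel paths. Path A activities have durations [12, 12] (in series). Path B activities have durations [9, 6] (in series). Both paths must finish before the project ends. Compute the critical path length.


Path A total = 12 + 12 = 24
Path B total = 9 + 6 = 15
Critical path = longest path = max(24, 15) = 24

24


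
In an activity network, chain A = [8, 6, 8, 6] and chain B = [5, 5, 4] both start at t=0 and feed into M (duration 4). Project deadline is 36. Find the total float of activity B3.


Forward pass: ES(B3) = sum of predecessors on chain B = 10
EF = ES + duration = 10 + 4 = 14
Backward pass: LF(M) = deadline = 36; LS(M) = 36 - 4 = 32
LF(B3) = LS(M) - sum(successors on chain B) = 32 - 0 = 32
LS = LF - duration = 32 - 4 = 28
Total float = LS - ES = 28 - 10 = 18

18


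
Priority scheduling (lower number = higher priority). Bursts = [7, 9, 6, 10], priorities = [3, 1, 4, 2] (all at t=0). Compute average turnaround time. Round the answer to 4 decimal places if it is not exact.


Sort by priority (ascending = highest first):
Order: [(1, 9), (2, 10), (3, 7), (4, 6)]
Completion times:
  Priority 1, burst=9, C=9
  Priority 2, burst=10, C=19
  Priority 3, burst=7, C=26
  Priority 4, burst=6, C=32
Average turnaround = 86/4 = 21.5

21.5


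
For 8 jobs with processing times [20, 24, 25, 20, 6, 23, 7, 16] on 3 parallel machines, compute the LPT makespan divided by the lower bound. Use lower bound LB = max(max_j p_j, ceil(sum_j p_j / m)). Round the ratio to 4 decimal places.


LPT order: [25, 24, 23, 20, 20, 16, 7, 6]
Machine loads after assignment: [48, 44, 49]
LPT makespan = 49
Lower bound = max(max_job, ceil(total/3)) = max(25, 47) = 47
Ratio = 49 / 47 = 1.0426

1.0426


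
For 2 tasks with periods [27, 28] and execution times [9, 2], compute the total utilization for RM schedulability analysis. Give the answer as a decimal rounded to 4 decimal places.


Compute individual utilizations (exact fractions):
  Task 1: C/T = 9/27 = 1/3 (approx. 0.3333)
  Task 2: C/T = 2/28 = 1/14 (approx. 0.0714)
Total utilization U = 1/3 + 1/14 = 17/42
Rounded to 4 decimal places: U = 0.4048
RM (Liu & Layland) bound for 2 tasks = 0.828427; compare with U = 17/42 (approx. 0.404762)
U <= bound, so schedulable by RM sufficient condition.

0.4048


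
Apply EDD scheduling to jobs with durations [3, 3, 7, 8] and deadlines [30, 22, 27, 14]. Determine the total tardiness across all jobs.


Sort by due date (EDD order): [(8, 14), (3, 22), (7, 27), (3, 30)]
Compute completion times and tardiness:
  Job 1: p=8, d=14, C=8, tardiness=max(0,8-14)=0
  Job 2: p=3, d=22, C=11, tardiness=max(0,11-22)=0
  Job 3: p=7, d=27, C=18, tardiness=max(0,18-27)=0
  Job 4: p=3, d=30, C=21, tardiness=max(0,21-30)=0
Total tardiness = 0

0


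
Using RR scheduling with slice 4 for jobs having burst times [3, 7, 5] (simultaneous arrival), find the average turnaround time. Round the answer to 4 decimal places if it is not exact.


Time quantum = 4
Execution trace:
  J1 runs 3 units, time = 3
  J2 runs 4 units, time = 7
  J3 runs 4 units, time = 11
  J2 runs 3 units, time = 14
  J3 runs 1 units, time = 15
Finish times: [3, 14, 15]
Average turnaround = 32/3 = 10.6667

10.6667


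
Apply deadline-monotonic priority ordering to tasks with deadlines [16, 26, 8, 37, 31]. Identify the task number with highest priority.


Sort tasks by relative deadline (ascending):
  Task 3: deadline = 8
  Task 1: deadline = 16
  Task 2: deadline = 26
  Task 5: deadline = 31
  Task 4: deadline = 37
Priority order (highest first): [3, 1, 2, 5, 4]
Highest priority task = 3

3


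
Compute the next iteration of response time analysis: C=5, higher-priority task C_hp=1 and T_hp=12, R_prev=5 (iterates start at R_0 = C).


R_next = C + ceil(R_prev / T_hp) * C_hp
ceil(5 / 12) = ceil(0.4167) = 1
Interference = 1 * 1 = 1
R_next = 5 + 1 = 6

6


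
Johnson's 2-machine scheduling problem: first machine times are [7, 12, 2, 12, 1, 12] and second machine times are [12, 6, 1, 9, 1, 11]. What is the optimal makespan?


Apply Johnson's rule:
  Group 1 (a <= b): [(5, 1, 1), (1, 7, 12)]
  Group 2 (a > b): [(6, 12, 11), (4, 12, 9), (2, 12, 6), (3, 2, 1)]
Optimal job order: [5, 1, 6, 4, 2, 3]
Schedule:
  Job 5: M1 done at 1, M2 done at 2
  Job 1: M1 done at 8, M2 done at 20
  Job 6: M1 done at 20, M2 done at 31
  Job 4: M1 done at 32, M2 done at 41
  Job 2: M1 done at 44, M2 done at 50
  Job 3: M1 done at 46, M2 done at 51
Makespan = 51

51


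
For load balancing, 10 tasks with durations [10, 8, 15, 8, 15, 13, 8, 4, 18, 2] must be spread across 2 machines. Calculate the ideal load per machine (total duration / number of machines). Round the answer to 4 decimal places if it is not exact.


Total processing time = 10 + 8 + 15 + 8 + 15 + 13 + 8 + 4 + 18 + 2 = 101
Number of machines = 2
Ideal balanced load = 101 / 2 = 50.5

50.5


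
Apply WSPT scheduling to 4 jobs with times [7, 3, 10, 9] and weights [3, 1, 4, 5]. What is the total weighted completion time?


Compute p/w ratios and sort ascending (WSPT): [(9, 5), (7, 3), (10, 4), (3, 1)]
Compute weighted completion times:
  Job (p=9,w=5): C=9, w*C=5*9=45
  Job (p=7,w=3): C=16, w*C=3*16=48
  Job (p=10,w=4): C=26, w*C=4*26=104
  Job (p=3,w=1): C=29, w*C=1*29=29
Total weighted completion time = 226

226


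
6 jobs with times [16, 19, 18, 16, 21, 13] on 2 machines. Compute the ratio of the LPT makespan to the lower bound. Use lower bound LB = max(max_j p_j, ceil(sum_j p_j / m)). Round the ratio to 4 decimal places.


LPT order: [21, 19, 18, 16, 16, 13]
Machine loads after assignment: [53, 50]
LPT makespan = 53
Lower bound = max(max_job, ceil(total/2)) = max(21, 52) = 52
Ratio = 53 / 52 = 1.0192

1.0192


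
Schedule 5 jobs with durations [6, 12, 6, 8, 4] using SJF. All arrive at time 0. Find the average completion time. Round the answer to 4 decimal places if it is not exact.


SJF order (ascending): [4, 6, 6, 8, 12]
Completion times:
  Job 1: burst=4, C=4
  Job 2: burst=6, C=10
  Job 3: burst=6, C=16
  Job 4: burst=8, C=24
  Job 5: burst=12, C=36
Average completion = 90/5 = 18.0

18.0


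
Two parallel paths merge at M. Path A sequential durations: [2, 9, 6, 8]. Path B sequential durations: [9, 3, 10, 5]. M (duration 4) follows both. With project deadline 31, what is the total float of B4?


Forward pass: ES(B4) = sum of predecessors on chain B = 22
EF = ES + duration = 22 + 5 = 27
Backward pass: LF(M) = deadline = 31; LS(M) = 31 - 4 = 27
LF(B4) = LS(M) - sum(successors on chain B) = 27 - 0 = 27
LS = LF - duration = 27 - 5 = 22
Total float = LS - ES = 22 - 22 = 0

0


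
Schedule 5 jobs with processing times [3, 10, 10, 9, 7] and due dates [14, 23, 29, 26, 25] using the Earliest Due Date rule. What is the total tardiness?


Sort by due date (EDD order): [(3, 14), (10, 23), (7, 25), (9, 26), (10, 29)]
Compute completion times and tardiness:
  Job 1: p=3, d=14, C=3, tardiness=max(0,3-14)=0
  Job 2: p=10, d=23, C=13, tardiness=max(0,13-23)=0
  Job 3: p=7, d=25, C=20, tardiness=max(0,20-25)=0
  Job 4: p=9, d=26, C=29, tardiness=max(0,29-26)=3
  Job 5: p=10, d=29, C=39, tardiness=max(0,39-29)=10
Total tardiness = 13

13


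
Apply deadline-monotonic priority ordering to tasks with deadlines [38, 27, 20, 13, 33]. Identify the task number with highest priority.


Sort tasks by relative deadline (ascending):
  Task 4: deadline = 13
  Task 3: deadline = 20
  Task 2: deadline = 27
  Task 5: deadline = 33
  Task 1: deadline = 38
Priority order (highest first): [4, 3, 2, 5, 1]
Highest priority task = 4

4


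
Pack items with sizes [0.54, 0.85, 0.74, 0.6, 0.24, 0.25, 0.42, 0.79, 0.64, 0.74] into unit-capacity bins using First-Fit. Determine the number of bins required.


Place items sequentially using First-Fit:
  Item 0.54 -> new Bin 1
  Item 0.85 -> new Bin 2
  Item 0.74 -> new Bin 3
  Item 0.6 -> new Bin 4
  Item 0.24 -> Bin 1 (now 0.78)
  Item 0.25 -> Bin 3 (now 0.99)
  Item 0.42 -> new Bin 5
  Item 0.79 -> new Bin 6
  Item 0.64 -> new Bin 7
  Item 0.74 -> new Bin 8
Total bins used = 8

8


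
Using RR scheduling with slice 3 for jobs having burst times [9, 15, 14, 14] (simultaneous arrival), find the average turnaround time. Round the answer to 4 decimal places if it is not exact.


Time quantum = 3
Execution trace:
  J1 runs 3 units, time = 3
  J2 runs 3 units, time = 6
  J3 runs 3 units, time = 9
  J4 runs 3 units, time = 12
  J1 runs 3 units, time = 15
  J2 runs 3 units, time = 18
  J3 runs 3 units, time = 21
  J4 runs 3 units, time = 24
  J1 runs 3 units, time = 27
  J2 runs 3 units, time = 30
  J3 runs 3 units, time = 33
  J4 runs 3 units, time = 36
  J2 runs 3 units, time = 39
  J3 runs 3 units, time = 42
  J4 runs 3 units, time = 45
  J2 runs 3 units, time = 48
  J3 runs 2 units, time = 50
  J4 runs 2 units, time = 52
Finish times: [27, 48, 50, 52]
Average turnaround = 177/4 = 44.25

44.25


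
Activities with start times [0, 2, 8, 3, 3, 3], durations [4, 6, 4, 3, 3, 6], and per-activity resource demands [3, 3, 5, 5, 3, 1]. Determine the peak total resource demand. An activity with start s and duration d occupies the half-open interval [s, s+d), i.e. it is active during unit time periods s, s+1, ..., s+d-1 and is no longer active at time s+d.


Each activity i is active on [start_i, start_i + duration_i).
Compute total resource usage per time slot:
  t=0: active resources = [3], total = 3
  t=1: active resources = [3], total = 3
  t=2: active resources = [3, 3], total = 6
  t=3: active resources = [3, 3, 5, 3, 1], total = 15
  t=4: active resources = [3, 5, 3, 1], total = 12
  t=5: active resources = [3, 5, 3, 1], total = 12
  t=6: active resources = [3, 1], total = 4
  t=7: active resources = [3, 1], total = 4
  t=8: active resources = [5, 1], total = 6
  t=9: active resources = [5], total = 5
  t=10: active resources = [5], total = 5
  t=11: active resources = [5], total = 5
Peak resource demand = 15

15


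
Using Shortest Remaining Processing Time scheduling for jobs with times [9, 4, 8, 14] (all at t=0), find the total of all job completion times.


Since all jobs arrive at t=0, SRPT equals SPT ordering.
SPT order: [4, 8, 9, 14]
Completion times:
  Job 1: p=4, C=4
  Job 2: p=8, C=12
  Job 3: p=9, C=21
  Job 4: p=14, C=35
Total completion time = 4 + 12 + 21 + 35 = 72

72


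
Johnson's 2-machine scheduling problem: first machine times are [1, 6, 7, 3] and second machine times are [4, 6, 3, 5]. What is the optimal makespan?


Apply Johnson's rule:
  Group 1 (a <= b): [(1, 1, 4), (4, 3, 5), (2, 6, 6)]
  Group 2 (a > b): [(3, 7, 3)]
Optimal job order: [1, 4, 2, 3]
Schedule:
  Job 1: M1 done at 1, M2 done at 5
  Job 4: M1 done at 4, M2 done at 10
  Job 2: M1 done at 10, M2 done at 16
  Job 3: M1 done at 17, M2 done at 20
Makespan = 20

20


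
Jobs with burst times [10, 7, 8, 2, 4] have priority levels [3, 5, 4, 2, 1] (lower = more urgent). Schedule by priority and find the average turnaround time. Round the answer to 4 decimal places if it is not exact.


Sort by priority (ascending = highest first):
Order: [(1, 4), (2, 2), (3, 10), (4, 8), (5, 7)]
Completion times:
  Priority 1, burst=4, C=4
  Priority 2, burst=2, C=6
  Priority 3, burst=10, C=16
  Priority 4, burst=8, C=24
  Priority 5, burst=7, C=31
Average turnaround = 81/5 = 16.2

16.2


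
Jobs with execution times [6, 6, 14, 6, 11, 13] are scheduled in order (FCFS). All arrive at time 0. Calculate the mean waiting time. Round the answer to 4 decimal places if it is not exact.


FCFS order (as given): [6, 6, 14, 6, 11, 13]
Waiting times:
  Job 1: wait = 0
  Job 2: wait = 6
  Job 3: wait = 12
  Job 4: wait = 26
  Job 5: wait = 32
  Job 6: wait = 43
Sum of waiting times = 119
Average waiting time = 119/6 = 19.8333

19.8333


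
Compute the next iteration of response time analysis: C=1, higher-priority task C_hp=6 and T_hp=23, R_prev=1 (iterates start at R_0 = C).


R_next = C + ceil(R_prev / T_hp) * C_hp
ceil(1 / 23) = ceil(0.0435) = 1
Interference = 1 * 6 = 6
R_next = 1 + 6 = 7

7


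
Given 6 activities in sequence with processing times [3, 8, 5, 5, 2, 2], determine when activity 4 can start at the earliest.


Activity 4 starts after activities 1 through 3 complete.
Predecessor durations: [3, 8, 5]
ES = 3 + 8 + 5 = 16

16


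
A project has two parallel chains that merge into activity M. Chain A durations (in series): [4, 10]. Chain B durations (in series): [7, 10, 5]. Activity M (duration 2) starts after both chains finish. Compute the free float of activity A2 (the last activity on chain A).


ES(A2) = sum of predecessors on chain A = 4
EF(A2) = ES + duration = 4 + 10 = 14
Successor of A2 is M. ES(M) = max(sum(A), sum(B)) = max(14, 22) = 22
Free float = ES(successor) - EF(current) = 22 - 14 = 8

8


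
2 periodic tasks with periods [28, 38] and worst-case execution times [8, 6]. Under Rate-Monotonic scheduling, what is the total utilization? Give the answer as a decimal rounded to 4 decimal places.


Compute individual utilizations (exact fractions):
  Task 1: C/T = 8/28 = 2/7 (approx. 0.2857)
  Task 2: C/T = 6/38 = 3/19 (approx. 0.1579)
Total utilization U = 2/7 + 3/19 = 59/133
Rounded to 4 decimal places: U = 0.4436
RM (Liu & Layland) bound for 2 tasks = 0.828427; compare with U = 59/133 (approx. 0.443609)
U <= bound, so schedulable by RM sufficient condition.

0.4436


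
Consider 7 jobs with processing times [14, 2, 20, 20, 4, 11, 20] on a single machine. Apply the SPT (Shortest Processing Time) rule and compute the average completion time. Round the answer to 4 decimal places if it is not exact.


Sort jobs by processing time (SPT order): [2, 4, 11, 14, 20, 20, 20]
Compute completion times sequentially:
  Job 1: processing = 2, completes at 2
  Job 2: processing = 4, completes at 6
  Job 3: processing = 11, completes at 17
  Job 4: processing = 14, completes at 31
  Job 5: processing = 20, completes at 51
  Job 6: processing = 20, completes at 71
  Job 7: processing = 20, completes at 91
Sum of completion times = 269
Average completion time = 269/7 = 38.4286

38.4286


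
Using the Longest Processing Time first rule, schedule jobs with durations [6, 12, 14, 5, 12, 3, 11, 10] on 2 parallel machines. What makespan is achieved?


Sort jobs in decreasing order (LPT): [14, 12, 12, 11, 10, 6, 5, 3]
Assign each job to the least loaded machine:
  Machine 1: jobs [14, 11, 6, 5], load = 36
  Machine 2: jobs [12, 12, 10, 3], load = 37
Makespan = max load = 37

37


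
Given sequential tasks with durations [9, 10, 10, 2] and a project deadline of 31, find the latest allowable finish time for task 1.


LF(activity 1) = deadline - sum of successor durations
Successors: activities 2 through 4 with durations [10, 10, 2]
Sum of successor durations = 22
LF = 31 - 22 = 9

9


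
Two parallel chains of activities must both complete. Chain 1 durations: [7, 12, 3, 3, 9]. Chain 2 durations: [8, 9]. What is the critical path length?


Path A total = 7 + 12 + 3 + 3 + 9 = 34
Path B total = 8 + 9 = 17
Critical path = longest path = max(34, 17) = 34

34


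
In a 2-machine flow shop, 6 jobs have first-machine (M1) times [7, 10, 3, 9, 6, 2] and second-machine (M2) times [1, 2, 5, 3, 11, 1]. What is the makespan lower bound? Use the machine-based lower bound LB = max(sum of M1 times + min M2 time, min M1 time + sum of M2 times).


LB1 = sum(M1 times) + min(M2 times) = 37 + 1 = 38
LB2 = min(M1 times) + sum(M2 times) = 2 + 23 = 25
Lower bound = max(LB1, LB2) = max(38, 25) = 38

38


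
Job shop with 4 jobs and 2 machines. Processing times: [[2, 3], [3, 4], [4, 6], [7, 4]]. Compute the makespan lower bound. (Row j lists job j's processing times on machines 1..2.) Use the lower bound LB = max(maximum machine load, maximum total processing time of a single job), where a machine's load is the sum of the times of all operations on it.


Machine loads:
  Machine 1: 2 + 3 + 4 + 7 = 16
  Machine 2: 3 + 4 + 6 + 4 = 17
Max machine load = 17
Job totals:
  Job 1: 5
  Job 2: 7
  Job 3: 10
  Job 4: 11
Max job total = 11
Lower bound = max(17, 11) = 17

17


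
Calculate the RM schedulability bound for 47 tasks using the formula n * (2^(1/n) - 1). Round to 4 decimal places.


Compute 2^(1/47) = 1.0148570979
Subtract 1: 1.0148570979 - 1 = 0.0148570979
Multiply by n: 47 * 0.0148570979 = 0.6982836013
Round to 4 dp: 0.6983

0.6983


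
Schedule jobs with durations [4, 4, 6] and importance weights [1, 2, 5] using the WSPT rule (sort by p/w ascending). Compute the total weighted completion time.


Compute p/w ratios and sort ascending (WSPT): [(6, 5), (4, 2), (4, 1)]
Compute weighted completion times:
  Job (p=6,w=5): C=6, w*C=5*6=30
  Job (p=4,w=2): C=10, w*C=2*10=20
  Job (p=4,w=1): C=14, w*C=1*14=14
Total weighted completion time = 64

64


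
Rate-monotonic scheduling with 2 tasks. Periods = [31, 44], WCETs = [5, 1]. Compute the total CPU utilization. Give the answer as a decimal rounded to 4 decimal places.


Compute individual utilizations (exact fractions):
  Task 1: C/T = 5/31 (approx. 0.1613)
  Task 2: C/T = 1/44 (approx. 0.0227)
Total utilization U = 5/31 + 1/44 = 251/1364
Rounded to 4 decimal places: U = 0.1840
RM (Liu & Layland) bound for 2 tasks = 0.828427; compare with U = 251/1364 (approx. 0.184018)
U <= bound, so schedulable by RM sufficient condition.

0.1840


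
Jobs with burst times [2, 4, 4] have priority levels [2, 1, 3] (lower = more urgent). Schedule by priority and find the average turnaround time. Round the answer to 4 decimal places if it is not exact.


Sort by priority (ascending = highest first):
Order: [(1, 4), (2, 2), (3, 4)]
Completion times:
  Priority 1, burst=4, C=4
  Priority 2, burst=2, C=6
  Priority 3, burst=4, C=10
Average turnaround = 20/3 = 6.6667

6.6667


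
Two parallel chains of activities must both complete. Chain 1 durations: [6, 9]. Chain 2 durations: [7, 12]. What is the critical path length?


Path A total = 6 + 9 = 15
Path B total = 7 + 12 = 19
Critical path = longest path = max(15, 19) = 19

19


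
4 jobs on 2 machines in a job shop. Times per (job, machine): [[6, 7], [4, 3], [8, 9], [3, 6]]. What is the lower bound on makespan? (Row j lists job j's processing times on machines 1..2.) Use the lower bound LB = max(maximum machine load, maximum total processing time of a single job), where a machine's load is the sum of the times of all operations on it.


Machine loads:
  Machine 1: 6 + 4 + 8 + 3 = 21
  Machine 2: 7 + 3 + 9 + 6 = 25
Max machine load = 25
Job totals:
  Job 1: 13
  Job 2: 7
  Job 3: 17
  Job 4: 9
Max job total = 17
Lower bound = max(25, 17) = 25

25


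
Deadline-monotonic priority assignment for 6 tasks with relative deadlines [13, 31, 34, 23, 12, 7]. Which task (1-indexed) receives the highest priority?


Sort tasks by relative deadline (ascending):
  Task 6: deadline = 7
  Task 5: deadline = 12
  Task 1: deadline = 13
  Task 4: deadline = 23
  Task 2: deadline = 31
  Task 3: deadline = 34
Priority order (highest first): [6, 5, 1, 4, 2, 3]
Highest priority task = 6

6


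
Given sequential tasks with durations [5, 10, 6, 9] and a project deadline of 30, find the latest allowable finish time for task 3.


LF(activity 3) = deadline - sum of successor durations
Successors: activities 4 through 4 with durations [9]
Sum of successor durations = 9
LF = 30 - 9 = 21

21


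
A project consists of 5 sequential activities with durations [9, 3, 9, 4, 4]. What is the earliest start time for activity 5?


Activity 5 starts after activities 1 through 4 complete.
Predecessor durations: [9, 3, 9, 4]
ES = 9 + 3 + 9 + 4 = 25

25


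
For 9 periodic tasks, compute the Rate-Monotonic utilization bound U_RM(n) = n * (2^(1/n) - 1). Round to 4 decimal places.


Compute 2^(1/9) = 1.0800597389
Subtract 1: 1.0800597389 - 1 = 0.0800597389
Multiply by n: 9 * 0.0800597389 = 0.7205376501
Round to 4 dp: 0.7205

0.7205


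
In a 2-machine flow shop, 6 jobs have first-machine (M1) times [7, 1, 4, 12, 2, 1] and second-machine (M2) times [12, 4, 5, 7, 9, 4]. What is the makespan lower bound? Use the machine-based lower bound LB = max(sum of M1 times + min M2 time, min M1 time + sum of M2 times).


LB1 = sum(M1 times) + min(M2 times) = 27 + 4 = 31
LB2 = min(M1 times) + sum(M2 times) = 1 + 41 = 42
Lower bound = max(LB1, LB2) = max(31, 42) = 42

42


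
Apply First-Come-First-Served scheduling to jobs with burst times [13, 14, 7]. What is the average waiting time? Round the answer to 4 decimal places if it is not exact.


FCFS order (as given): [13, 14, 7]
Waiting times:
  Job 1: wait = 0
  Job 2: wait = 13
  Job 3: wait = 27
Sum of waiting times = 40
Average waiting time = 40/3 = 13.3333

13.3333


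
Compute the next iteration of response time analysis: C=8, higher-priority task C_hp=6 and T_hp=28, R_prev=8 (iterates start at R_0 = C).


R_next = C + ceil(R_prev / T_hp) * C_hp
ceil(8 / 28) = ceil(0.2857) = 1
Interference = 1 * 6 = 6
R_next = 8 + 6 = 14

14


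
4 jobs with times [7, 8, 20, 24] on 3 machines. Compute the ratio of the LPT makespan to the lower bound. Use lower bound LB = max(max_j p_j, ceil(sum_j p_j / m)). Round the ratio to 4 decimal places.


LPT order: [24, 20, 8, 7]
Machine loads after assignment: [24, 20, 15]
LPT makespan = 24
Lower bound = max(max_job, ceil(total/3)) = max(24, 20) = 24
Ratio = 24 / 24 = 1.0

1.0


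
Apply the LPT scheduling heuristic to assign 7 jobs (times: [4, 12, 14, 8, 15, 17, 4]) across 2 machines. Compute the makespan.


Sort jobs in decreasing order (LPT): [17, 15, 14, 12, 8, 4, 4]
Assign each job to the least loaded machine:
  Machine 1: jobs [17, 12, 8], load = 37
  Machine 2: jobs [15, 14, 4, 4], load = 37
Makespan = max load = 37

37


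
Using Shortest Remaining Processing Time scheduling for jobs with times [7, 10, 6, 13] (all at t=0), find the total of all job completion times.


Since all jobs arrive at t=0, SRPT equals SPT ordering.
SPT order: [6, 7, 10, 13]
Completion times:
  Job 1: p=6, C=6
  Job 2: p=7, C=13
  Job 3: p=10, C=23
  Job 4: p=13, C=36
Total completion time = 6 + 13 + 23 + 36 = 78

78


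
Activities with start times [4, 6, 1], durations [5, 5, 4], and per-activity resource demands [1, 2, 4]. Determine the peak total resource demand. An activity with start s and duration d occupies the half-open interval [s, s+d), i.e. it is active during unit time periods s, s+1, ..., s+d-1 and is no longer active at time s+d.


Each activity i is active on [start_i, start_i + duration_i).
Compute total resource usage per time slot:
  t=0: active resources = [], total = 0
  t=1: active resources = [4], total = 4
  t=2: active resources = [4], total = 4
  t=3: active resources = [4], total = 4
  t=4: active resources = [1, 4], total = 5
  t=5: active resources = [1], total = 1
  t=6: active resources = [1, 2], total = 3
  t=7: active resources = [1, 2], total = 3
  t=8: active resources = [1, 2], total = 3
  t=9: active resources = [2], total = 2
  t=10: active resources = [2], total = 2
Peak resource demand = 5

5


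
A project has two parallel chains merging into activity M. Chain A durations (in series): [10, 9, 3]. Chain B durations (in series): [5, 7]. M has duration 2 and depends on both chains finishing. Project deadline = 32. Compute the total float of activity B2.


Forward pass: ES(B2) = sum of predecessors on chain B = 5
EF = ES + duration = 5 + 7 = 12
Backward pass: LF(M) = deadline = 32; LS(M) = 32 - 2 = 30
LF(B2) = LS(M) - sum(successors on chain B) = 30 - 0 = 30
LS = LF - duration = 30 - 7 = 23
Total float = LS - ES = 23 - 5 = 18

18


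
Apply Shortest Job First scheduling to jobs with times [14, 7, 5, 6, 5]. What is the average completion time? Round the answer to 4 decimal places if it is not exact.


SJF order (ascending): [5, 5, 6, 7, 14]
Completion times:
  Job 1: burst=5, C=5
  Job 2: burst=5, C=10
  Job 3: burst=6, C=16
  Job 4: burst=7, C=23
  Job 5: burst=14, C=37
Average completion = 91/5 = 18.2

18.2


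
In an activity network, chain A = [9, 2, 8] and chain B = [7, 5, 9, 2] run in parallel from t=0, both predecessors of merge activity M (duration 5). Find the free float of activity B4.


ES(B4) = sum of predecessors on chain B = 21
EF(B4) = ES + duration = 21 + 2 = 23
Successor of B4 is M. ES(M) = max(sum(A), sum(B)) = max(19, 23) = 23
Free float = ES(successor) - EF(current) = 23 - 23 = 0

0


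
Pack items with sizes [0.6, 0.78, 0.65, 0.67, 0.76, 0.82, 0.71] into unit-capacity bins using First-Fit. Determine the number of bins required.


Place items sequentially using First-Fit:
  Item 0.6 -> new Bin 1
  Item 0.78 -> new Bin 2
  Item 0.65 -> new Bin 3
  Item 0.67 -> new Bin 4
  Item 0.76 -> new Bin 5
  Item 0.82 -> new Bin 6
  Item 0.71 -> new Bin 7
Total bins used = 7

7


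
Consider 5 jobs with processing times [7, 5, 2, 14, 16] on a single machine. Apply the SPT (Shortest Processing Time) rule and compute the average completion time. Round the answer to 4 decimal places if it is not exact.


Sort jobs by processing time (SPT order): [2, 5, 7, 14, 16]
Compute completion times sequentially:
  Job 1: processing = 2, completes at 2
  Job 2: processing = 5, completes at 7
  Job 3: processing = 7, completes at 14
  Job 4: processing = 14, completes at 28
  Job 5: processing = 16, completes at 44
Sum of completion times = 95
Average completion time = 95/5 = 19.0

19.0


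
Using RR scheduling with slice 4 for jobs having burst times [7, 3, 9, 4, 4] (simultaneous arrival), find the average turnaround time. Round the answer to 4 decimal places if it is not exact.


Time quantum = 4
Execution trace:
  J1 runs 4 units, time = 4
  J2 runs 3 units, time = 7
  J3 runs 4 units, time = 11
  J4 runs 4 units, time = 15
  J5 runs 4 units, time = 19
  J1 runs 3 units, time = 22
  J3 runs 4 units, time = 26
  J3 runs 1 units, time = 27
Finish times: [22, 7, 27, 15, 19]
Average turnaround = 90/5 = 18.0

18.0


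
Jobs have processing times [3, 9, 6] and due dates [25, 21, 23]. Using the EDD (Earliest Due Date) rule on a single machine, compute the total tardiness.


Sort by due date (EDD order): [(9, 21), (6, 23), (3, 25)]
Compute completion times and tardiness:
  Job 1: p=9, d=21, C=9, tardiness=max(0,9-21)=0
  Job 2: p=6, d=23, C=15, tardiness=max(0,15-23)=0
  Job 3: p=3, d=25, C=18, tardiness=max(0,18-25)=0
Total tardiness = 0

0


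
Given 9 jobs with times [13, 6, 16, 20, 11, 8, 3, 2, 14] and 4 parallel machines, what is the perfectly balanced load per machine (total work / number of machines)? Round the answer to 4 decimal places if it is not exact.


Total processing time = 13 + 6 + 16 + 20 + 11 + 8 + 3 + 2 + 14 = 93
Number of machines = 4
Ideal balanced load = 93 / 4 = 23.25

23.25


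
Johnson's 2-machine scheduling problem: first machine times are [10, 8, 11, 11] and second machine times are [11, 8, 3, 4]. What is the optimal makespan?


Apply Johnson's rule:
  Group 1 (a <= b): [(2, 8, 8), (1, 10, 11)]
  Group 2 (a > b): [(4, 11, 4), (3, 11, 3)]
Optimal job order: [2, 1, 4, 3]
Schedule:
  Job 2: M1 done at 8, M2 done at 16
  Job 1: M1 done at 18, M2 done at 29
  Job 4: M1 done at 29, M2 done at 33
  Job 3: M1 done at 40, M2 done at 43
Makespan = 43

43


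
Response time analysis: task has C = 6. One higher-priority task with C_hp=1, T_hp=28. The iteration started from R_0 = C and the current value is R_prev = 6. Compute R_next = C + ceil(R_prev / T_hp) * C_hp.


R_next = C + ceil(R_prev / T_hp) * C_hp
ceil(6 / 28) = ceil(0.2143) = 1
Interference = 1 * 1 = 1
R_next = 6 + 1 = 7

7


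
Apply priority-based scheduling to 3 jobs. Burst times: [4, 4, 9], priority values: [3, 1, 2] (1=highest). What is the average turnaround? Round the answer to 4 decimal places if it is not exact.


Sort by priority (ascending = highest first):
Order: [(1, 4), (2, 9), (3, 4)]
Completion times:
  Priority 1, burst=4, C=4
  Priority 2, burst=9, C=13
  Priority 3, burst=4, C=17
Average turnaround = 34/3 = 11.3333

11.3333


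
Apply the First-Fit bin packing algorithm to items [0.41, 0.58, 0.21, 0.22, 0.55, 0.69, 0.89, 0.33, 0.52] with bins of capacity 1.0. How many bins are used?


Place items sequentially using First-Fit:
  Item 0.41 -> new Bin 1
  Item 0.58 -> Bin 1 (now 0.99)
  Item 0.21 -> new Bin 2
  Item 0.22 -> Bin 2 (now 0.43)
  Item 0.55 -> Bin 2 (now 0.98)
  Item 0.69 -> new Bin 3
  Item 0.89 -> new Bin 4
  Item 0.33 -> new Bin 5
  Item 0.52 -> Bin 5 (now 0.85)
Total bins used = 5

5


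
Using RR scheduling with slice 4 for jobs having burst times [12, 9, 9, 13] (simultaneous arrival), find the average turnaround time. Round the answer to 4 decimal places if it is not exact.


Time quantum = 4
Execution trace:
  J1 runs 4 units, time = 4
  J2 runs 4 units, time = 8
  J3 runs 4 units, time = 12
  J4 runs 4 units, time = 16
  J1 runs 4 units, time = 20
  J2 runs 4 units, time = 24
  J3 runs 4 units, time = 28
  J4 runs 4 units, time = 32
  J1 runs 4 units, time = 36
  J2 runs 1 units, time = 37
  J3 runs 1 units, time = 38
  J4 runs 4 units, time = 42
  J4 runs 1 units, time = 43
Finish times: [36, 37, 38, 43]
Average turnaround = 154/4 = 38.5

38.5


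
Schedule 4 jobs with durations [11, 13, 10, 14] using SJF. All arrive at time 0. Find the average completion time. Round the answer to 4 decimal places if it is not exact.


SJF order (ascending): [10, 11, 13, 14]
Completion times:
  Job 1: burst=10, C=10
  Job 2: burst=11, C=21
  Job 3: burst=13, C=34
  Job 4: burst=14, C=48
Average completion = 113/4 = 28.25

28.25


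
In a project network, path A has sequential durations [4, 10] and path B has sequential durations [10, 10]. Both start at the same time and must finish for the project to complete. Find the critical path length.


Path A total = 4 + 10 = 14
Path B total = 10 + 10 = 20
Critical path = longest path = max(14, 20) = 20

20


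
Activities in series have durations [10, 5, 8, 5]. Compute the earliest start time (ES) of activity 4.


Activity 4 starts after activities 1 through 3 complete.
Predecessor durations: [10, 5, 8]
ES = 10 + 5 + 8 = 23

23


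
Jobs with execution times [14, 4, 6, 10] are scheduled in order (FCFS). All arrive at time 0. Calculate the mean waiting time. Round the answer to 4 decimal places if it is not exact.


FCFS order (as given): [14, 4, 6, 10]
Waiting times:
  Job 1: wait = 0
  Job 2: wait = 14
  Job 3: wait = 18
  Job 4: wait = 24
Sum of waiting times = 56
Average waiting time = 56/4 = 14.0

14.0


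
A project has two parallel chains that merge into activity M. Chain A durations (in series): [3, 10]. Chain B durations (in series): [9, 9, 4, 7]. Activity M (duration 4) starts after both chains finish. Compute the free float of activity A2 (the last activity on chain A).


ES(A2) = sum of predecessors on chain A = 3
EF(A2) = ES + duration = 3 + 10 = 13
Successor of A2 is M. ES(M) = max(sum(A), sum(B)) = max(13, 29) = 29
Free float = ES(successor) - EF(current) = 29 - 13 = 16

16


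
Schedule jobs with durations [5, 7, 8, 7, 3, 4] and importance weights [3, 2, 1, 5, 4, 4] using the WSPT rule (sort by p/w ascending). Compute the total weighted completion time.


Compute p/w ratios and sort ascending (WSPT): [(3, 4), (4, 4), (7, 5), (5, 3), (7, 2), (8, 1)]
Compute weighted completion times:
  Job (p=3,w=4): C=3, w*C=4*3=12
  Job (p=4,w=4): C=7, w*C=4*7=28
  Job (p=7,w=5): C=14, w*C=5*14=70
  Job (p=5,w=3): C=19, w*C=3*19=57
  Job (p=7,w=2): C=26, w*C=2*26=52
  Job (p=8,w=1): C=34, w*C=1*34=34
Total weighted completion time = 253

253


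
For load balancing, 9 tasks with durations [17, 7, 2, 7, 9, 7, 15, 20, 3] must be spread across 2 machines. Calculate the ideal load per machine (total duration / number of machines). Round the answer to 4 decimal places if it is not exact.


Total processing time = 17 + 7 + 2 + 7 + 9 + 7 + 15 + 20 + 3 = 87
Number of machines = 2
Ideal balanced load = 87 / 2 = 43.5

43.5


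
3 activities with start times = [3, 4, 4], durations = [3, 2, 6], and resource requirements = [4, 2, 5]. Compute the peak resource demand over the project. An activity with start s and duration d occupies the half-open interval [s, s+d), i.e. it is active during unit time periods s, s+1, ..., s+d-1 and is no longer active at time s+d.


Each activity i is active on [start_i, start_i + duration_i).
Compute total resource usage per time slot:
  t=0: active resources = [], total = 0
  t=1: active resources = [], total = 0
  t=2: active resources = [], total = 0
  t=3: active resources = [4], total = 4
  t=4: active resources = [4, 2, 5], total = 11
  t=5: active resources = [4, 2, 5], total = 11
  t=6: active resources = [5], total = 5
  t=7: active resources = [5], total = 5
  t=8: active resources = [5], total = 5
  t=9: active resources = [5], total = 5
Peak resource demand = 11

11


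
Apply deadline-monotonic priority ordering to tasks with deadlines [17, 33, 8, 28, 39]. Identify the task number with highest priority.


Sort tasks by relative deadline (ascending):
  Task 3: deadline = 8
  Task 1: deadline = 17
  Task 4: deadline = 28
  Task 2: deadline = 33
  Task 5: deadline = 39
Priority order (highest first): [3, 1, 4, 2, 5]
Highest priority task = 3

3


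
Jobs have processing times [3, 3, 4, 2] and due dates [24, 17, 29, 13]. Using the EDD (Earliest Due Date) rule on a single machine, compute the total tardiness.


Sort by due date (EDD order): [(2, 13), (3, 17), (3, 24), (4, 29)]
Compute completion times and tardiness:
  Job 1: p=2, d=13, C=2, tardiness=max(0,2-13)=0
  Job 2: p=3, d=17, C=5, tardiness=max(0,5-17)=0
  Job 3: p=3, d=24, C=8, tardiness=max(0,8-24)=0
  Job 4: p=4, d=29, C=12, tardiness=max(0,12-29)=0
Total tardiness = 0

0


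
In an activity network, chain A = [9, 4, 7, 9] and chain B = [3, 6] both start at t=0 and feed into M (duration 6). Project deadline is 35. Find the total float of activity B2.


Forward pass: ES(B2) = sum of predecessors on chain B = 3
EF = ES + duration = 3 + 6 = 9
Backward pass: LF(M) = deadline = 35; LS(M) = 35 - 6 = 29
LF(B2) = LS(M) - sum(successors on chain B) = 29 - 0 = 29
LS = LF - duration = 29 - 6 = 23
Total float = LS - ES = 23 - 3 = 20

20


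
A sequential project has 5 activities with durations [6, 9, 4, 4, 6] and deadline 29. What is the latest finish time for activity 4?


LF(activity 4) = deadline - sum of successor durations
Successors: activities 5 through 5 with durations [6]
Sum of successor durations = 6
LF = 29 - 6 = 23

23
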